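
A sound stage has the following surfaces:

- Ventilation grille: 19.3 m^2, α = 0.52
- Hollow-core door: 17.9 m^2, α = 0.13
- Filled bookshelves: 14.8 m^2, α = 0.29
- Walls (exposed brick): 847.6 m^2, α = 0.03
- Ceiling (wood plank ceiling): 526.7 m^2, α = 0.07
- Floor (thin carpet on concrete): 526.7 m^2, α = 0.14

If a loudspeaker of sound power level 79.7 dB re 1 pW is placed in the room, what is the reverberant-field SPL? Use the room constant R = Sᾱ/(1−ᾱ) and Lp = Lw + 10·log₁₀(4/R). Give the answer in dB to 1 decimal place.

63.5 dB

A = 152.690 sabins; S = 1953.0 m^2.
ᾱ = 152.690/1953.0 = 0.0782; R = Sᾱ/(1−ᾱ) = 152.690/(1−0.0782) = 165.643 m^2.
Lp = 79.7 + 10·log₁₀(4/165.643) = 79.7 + (-16.17) = 63.5 dB.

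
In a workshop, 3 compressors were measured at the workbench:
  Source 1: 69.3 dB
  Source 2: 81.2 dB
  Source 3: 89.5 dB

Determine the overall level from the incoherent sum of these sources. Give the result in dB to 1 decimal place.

Sum in the linear (power) domain: Σ 10^(Lᵢ/10) = 10^(69.3/10) + 10^(81.2/10) + 10^(89.5/10) = 1.032e+09.
Back to dB: 10·log₁₀ Σ = 90.1 dB.

90.1 dB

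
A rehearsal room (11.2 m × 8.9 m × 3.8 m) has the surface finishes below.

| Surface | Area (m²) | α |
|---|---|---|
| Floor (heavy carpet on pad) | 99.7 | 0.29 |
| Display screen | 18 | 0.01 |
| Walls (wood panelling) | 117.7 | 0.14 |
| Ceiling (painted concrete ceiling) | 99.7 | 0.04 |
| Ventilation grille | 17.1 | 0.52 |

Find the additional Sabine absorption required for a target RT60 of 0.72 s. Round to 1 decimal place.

26.2 sabins

Equivalent absorption area: A₁ = 99.7×0.29 + 18×0.01 + 117.7×0.14 + 99.7×0.04 + 17.1×0.52 = 58.451 m².
For T = 0.72 s, need A₂ = 0.161·V/T = 0.161·378.784/0.72 = 84.700 sabins.
Additional absorption ΔA = 84.700 − 58.451 = 26.2 sabins.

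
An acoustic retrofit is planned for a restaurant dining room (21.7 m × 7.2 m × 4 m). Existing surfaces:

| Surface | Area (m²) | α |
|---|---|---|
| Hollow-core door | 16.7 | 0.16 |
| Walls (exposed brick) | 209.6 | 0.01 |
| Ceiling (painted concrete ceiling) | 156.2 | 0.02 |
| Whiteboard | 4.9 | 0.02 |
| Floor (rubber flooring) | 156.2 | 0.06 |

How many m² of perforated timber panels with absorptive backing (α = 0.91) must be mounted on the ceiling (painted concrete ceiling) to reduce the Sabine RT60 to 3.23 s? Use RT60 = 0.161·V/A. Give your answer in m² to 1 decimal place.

15.5

Summing Sᵢαᵢ: 2.672 + 2.096 + 3.124 + 0.098 + 9.372 → A₁ = 17.362 sabins.
V = 624.96 m³. Target absorption A₂ = 0.161 × 624.96 / 3.23 = 31.151 sabins.
ΔA needed = 31.151 − 17.362 = 13.789 sabins.
Each m² of panel replacing the ceiling (painted concrete ceiling) adds (0.91 − 0.02) = 0.89 sabins.
Area = ΔA/Δα = 13.789/0.89 = 15.5 m².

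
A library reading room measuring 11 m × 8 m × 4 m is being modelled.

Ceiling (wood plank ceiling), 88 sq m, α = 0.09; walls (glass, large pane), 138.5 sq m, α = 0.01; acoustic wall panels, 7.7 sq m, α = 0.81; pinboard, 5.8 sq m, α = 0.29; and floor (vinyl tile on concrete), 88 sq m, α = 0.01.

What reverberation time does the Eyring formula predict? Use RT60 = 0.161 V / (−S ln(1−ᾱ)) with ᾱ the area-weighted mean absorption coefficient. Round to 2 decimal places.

3.04 sec

S = Σ Sᵢ = 328.0 sq m.
Σ(Sᵢαᵢ) = 88×0.09 + 138.5×0.01 + 7.7×0.81 + 5.8×0.29 + 88×0.01 = 18.104.
Mean coefficient ᾱ = A/S = 0.0552.
Eyring denominator: −S ln(1−ᾱ) = 18.625.
V = 11 × 8 × 4 = 352 m³.
T = 0.161·V/[−S·ln(1−ᾱ)] = 0.161·352/18.625 = 3.04 s.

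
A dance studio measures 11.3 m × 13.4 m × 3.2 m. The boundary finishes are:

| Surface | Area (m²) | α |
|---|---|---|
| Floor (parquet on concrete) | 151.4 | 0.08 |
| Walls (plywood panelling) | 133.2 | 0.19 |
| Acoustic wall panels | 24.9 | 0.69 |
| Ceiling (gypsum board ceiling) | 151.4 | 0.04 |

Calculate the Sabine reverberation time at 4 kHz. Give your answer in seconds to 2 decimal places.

1.29 sec

Equivalent absorption area: A = 151.4×0.08 + 133.2×0.19 + 24.9×0.69 + 151.4×0.04 = 60.657 m².
Room volume: 484.544 m³.
Sabine: RT60 = 0.161 × 484.544 / 60.657 = 1.29 s.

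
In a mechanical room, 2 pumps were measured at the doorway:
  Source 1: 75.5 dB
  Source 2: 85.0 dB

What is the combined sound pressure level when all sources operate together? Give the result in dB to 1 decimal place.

Converting to relative power and adding: 10^(75.5/10) + 10^(85.0/10) = 3.517e+08.
L_total = 10·log₁₀(3.517e+08) = 85.5 dB.

85.5 dB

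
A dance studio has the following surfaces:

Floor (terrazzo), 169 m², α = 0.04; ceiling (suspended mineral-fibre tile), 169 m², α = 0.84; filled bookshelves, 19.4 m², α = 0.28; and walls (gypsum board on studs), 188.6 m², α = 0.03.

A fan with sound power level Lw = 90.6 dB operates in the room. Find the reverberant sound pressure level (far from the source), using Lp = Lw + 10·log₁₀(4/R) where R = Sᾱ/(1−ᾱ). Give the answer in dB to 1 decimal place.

A = 159.810 sabins; S = 546.0 m².
ᾱ = 0.2927, so room constant R = A/(1−ᾱ) = 225.944 m².
Lp = Lw + 10 log₁₀(4/R) = 90.6 -17.52 = 73.1 dB.

73.1 dB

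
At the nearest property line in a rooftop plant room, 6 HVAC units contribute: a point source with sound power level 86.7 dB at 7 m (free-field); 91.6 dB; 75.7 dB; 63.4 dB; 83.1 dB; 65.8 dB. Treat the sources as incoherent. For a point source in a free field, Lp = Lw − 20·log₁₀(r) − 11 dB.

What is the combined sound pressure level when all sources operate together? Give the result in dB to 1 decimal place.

Source at 7 m: Lp = 86.7 − 20·log₁₀(7) − 11 = 58.8 dB.
Σ 10^(Lᵢ/10) = 1.694e+09.
Combined level = 10 log₁₀(1.694e+09) = 92.3 dB.

92.3 dB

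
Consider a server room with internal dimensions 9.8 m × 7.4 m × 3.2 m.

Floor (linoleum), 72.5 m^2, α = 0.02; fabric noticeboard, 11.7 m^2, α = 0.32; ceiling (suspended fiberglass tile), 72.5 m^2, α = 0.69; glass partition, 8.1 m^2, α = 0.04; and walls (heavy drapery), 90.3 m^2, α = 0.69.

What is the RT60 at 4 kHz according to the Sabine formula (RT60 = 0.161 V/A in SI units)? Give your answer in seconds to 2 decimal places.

A = Σ Sᵢαᵢ = 72.5·0.02 + 11.7·0.32 + 72.5·0.69 + 8.1·0.04 + 90.3·0.69 = 117.850 sabins.
V = 9.8·7.4·3.2 = 232.064 m³.
Sabine: RT60 = 0.161 × 232.064 / 117.850 = 0.32 s.

0.32 sec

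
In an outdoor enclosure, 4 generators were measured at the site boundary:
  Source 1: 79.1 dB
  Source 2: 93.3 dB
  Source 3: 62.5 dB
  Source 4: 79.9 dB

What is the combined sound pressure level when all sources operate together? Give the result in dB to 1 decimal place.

93.7 dB

Converting to relative power and adding: 10^(79.1/10) + 10^(93.3/10) + 10^(62.5/10) + 10^(79.9/10) = 2.319e+09.
Combined level = 10 log₁₀(2.319e+09) = 93.7 dB.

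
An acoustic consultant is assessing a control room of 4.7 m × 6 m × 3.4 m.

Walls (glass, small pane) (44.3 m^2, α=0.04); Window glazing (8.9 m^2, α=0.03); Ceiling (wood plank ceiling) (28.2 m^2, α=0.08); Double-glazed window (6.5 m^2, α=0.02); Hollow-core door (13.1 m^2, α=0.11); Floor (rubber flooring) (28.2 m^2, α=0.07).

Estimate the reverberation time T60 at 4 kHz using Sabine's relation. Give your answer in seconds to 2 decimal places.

A = Σ Sᵢαᵢ = 44.3×0.04 + 8.9×0.03 + 28.2×0.08 + 6.5×0.02 + 13.1×0.11 + 28.2×0.07 = 7.840 sabins.
V = 4.7·6·3.4 = 95.88 m³.
T = 0.161 V/A = 0.161·95.88/7.840 = 1.97 s.

1.97 seconds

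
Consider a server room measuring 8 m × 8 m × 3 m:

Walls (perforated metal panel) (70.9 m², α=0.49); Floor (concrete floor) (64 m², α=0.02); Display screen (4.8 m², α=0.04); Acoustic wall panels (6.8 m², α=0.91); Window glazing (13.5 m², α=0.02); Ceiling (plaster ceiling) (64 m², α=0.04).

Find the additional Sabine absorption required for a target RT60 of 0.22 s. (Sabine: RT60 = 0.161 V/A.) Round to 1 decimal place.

A₁ = Σ Sᵢαᵢ = 70.9×0.49 + 64×0.02 + 4.8×0.04 + 6.8×0.91 + 13.5×0.02 + 64×0.04 = 45.231 sabins.
V = 192 m³. Required absorption A₂ = 0.161 × 192 / 0.22 = 140.509 sabins.
ΔA = A₂ − A₁ = 140.509 − 45.231 = 95.3 sabins.

95.3 sabins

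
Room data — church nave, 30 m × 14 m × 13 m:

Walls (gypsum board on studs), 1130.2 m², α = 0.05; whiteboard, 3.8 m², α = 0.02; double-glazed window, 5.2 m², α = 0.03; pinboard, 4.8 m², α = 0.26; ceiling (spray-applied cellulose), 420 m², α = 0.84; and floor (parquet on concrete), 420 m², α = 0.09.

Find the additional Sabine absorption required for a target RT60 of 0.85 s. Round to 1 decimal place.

Equivalent absorption area: A₁ = 1130.2×0.05 + 3.8×0.02 + 5.2×0.03 + 4.8×0.26 + 420×0.84 + 420×0.09 = 448.590 m².
Target A₂ = 0.161·5460/0.85 = 1034.188 sabins (V = 5460 m³).
Additional absorption ΔA = 1034.188 − 448.590 = 585.6 sabins.

585.6 sabins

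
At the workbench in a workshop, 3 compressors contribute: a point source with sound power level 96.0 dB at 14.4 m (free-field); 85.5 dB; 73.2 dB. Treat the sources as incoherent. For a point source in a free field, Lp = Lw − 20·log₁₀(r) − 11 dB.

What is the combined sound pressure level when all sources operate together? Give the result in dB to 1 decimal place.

85.8 dB

Source at 14.4 m: Lp = 96.0 − 20·log₁₀(14.4) − 11 = 61.8 dB.
Σ 10^(Lᵢ/10) = 3.772e+08.
Back to dB: 10·log₁₀ Σ = 85.8 dB.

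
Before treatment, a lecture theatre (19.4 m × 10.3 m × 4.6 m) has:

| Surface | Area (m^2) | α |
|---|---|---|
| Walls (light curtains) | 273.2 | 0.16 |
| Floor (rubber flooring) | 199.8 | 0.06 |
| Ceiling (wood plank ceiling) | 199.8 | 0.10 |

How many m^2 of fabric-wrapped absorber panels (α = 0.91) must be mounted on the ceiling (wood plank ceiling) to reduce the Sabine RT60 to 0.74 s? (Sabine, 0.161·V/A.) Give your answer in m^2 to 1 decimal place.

Summing Sᵢαᵢ: 43.712 + 11.988 + 19.980 → A₁ = 75.680 sabins.
Required A₂ = 0.161·919.172/0.74 = 199.982 sabins.
Absorption to add: 199.982 − 75.680 = 124.302 sabins.
Each m^2 of panel replacing the ceiling (wood plank ceiling) adds (0.91 − 0.10) = 0.81 sabins.
Panel area = 124.302 / 0.81 = 153.5 m^2.

153.5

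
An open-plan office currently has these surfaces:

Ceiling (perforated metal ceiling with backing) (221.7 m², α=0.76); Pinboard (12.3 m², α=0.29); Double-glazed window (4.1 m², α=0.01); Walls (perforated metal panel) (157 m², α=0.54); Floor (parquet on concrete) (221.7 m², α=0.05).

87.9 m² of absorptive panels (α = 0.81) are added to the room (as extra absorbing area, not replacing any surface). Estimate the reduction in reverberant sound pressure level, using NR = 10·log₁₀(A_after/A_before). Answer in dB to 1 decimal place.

Summing Sᵢαᵢ: 168.492 + 3.567 + 0.041 + 84.780 + 11.085 → A_before = 267.965 sabins.
Treatment contributes 87.9·0.81 = 71.199 sabins.
A_after = 267.965 + 71.199 = 339.164 sabins.
Reduction = 10 log₁₀(A_after/A_before) = 10 log₁₀(1.2657) = 1.0 dB.

1.0 dB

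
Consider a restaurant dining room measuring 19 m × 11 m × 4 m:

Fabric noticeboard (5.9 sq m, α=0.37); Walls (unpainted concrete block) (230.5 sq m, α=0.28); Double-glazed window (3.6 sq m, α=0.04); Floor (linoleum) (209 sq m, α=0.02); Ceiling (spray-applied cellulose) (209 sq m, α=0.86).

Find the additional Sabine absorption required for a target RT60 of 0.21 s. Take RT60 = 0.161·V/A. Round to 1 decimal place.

Equivalent absorption area: A₁ = 5.9×0.37 + 230.5×0.28 + 3.6×0.04 + 209×0.02 + 209×0.86 = 250.787 sq m.
V = 836 m³. Required absorption A₂ = 0.161 × 836 / 0.21 = 640.933 sabins.
ΔA = A₂ − A₁ = 640.933 − 250.787 = 390.1 sabins.

390.1 sabins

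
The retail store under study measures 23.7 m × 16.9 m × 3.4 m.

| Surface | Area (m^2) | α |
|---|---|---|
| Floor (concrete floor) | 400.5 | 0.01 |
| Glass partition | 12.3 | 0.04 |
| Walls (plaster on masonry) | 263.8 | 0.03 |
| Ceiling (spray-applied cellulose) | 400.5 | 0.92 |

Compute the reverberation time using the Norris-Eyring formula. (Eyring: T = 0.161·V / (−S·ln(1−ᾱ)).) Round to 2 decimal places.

0.47 s

S = Σ Sᵢ = 1077.1 m^2.
Σ(Sᵢαᵢ) = 400.5·0.01 + 12.3·0.04 + 263.8·0.03 + 400.5·0.92 = 380.871.
ᾱ = 380.871 / 1077.1 = 0.3536.
Eyring denominator: −S ln(1−ᾱ) = 469.978.
V = 23.7 × 16.9 × 3.4 = 1361.802 m³.
T = 0.161·V/[−S·ln(1−ᾱ)] = 0.161·1361.802/469.978 = 0.47 s.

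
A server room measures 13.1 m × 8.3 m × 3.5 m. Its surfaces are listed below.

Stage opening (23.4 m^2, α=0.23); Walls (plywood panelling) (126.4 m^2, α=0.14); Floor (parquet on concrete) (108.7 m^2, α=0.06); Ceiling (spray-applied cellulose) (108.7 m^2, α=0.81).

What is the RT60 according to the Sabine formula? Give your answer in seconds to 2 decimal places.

Equivalent absorption area: A = 23.4*0.23 + 126.4*0.14 + 108.7*0.06 + 108.7*0.81 = 117.647 m^2.
V = 13.1·8.3·3.5 = 380.555 m³.
RT60 = 0.161 · V / A = 0.161 × 380.555 / 117.647 = 0.52 s.

0.52 seconds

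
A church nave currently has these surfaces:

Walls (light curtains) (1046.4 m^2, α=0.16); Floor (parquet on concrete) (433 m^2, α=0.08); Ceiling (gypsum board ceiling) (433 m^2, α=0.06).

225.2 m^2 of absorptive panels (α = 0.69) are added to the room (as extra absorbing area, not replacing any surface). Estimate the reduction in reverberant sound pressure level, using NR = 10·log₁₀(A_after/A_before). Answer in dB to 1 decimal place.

2.3 dB

Summing Sᵢαᵢ: 167.424 + 34.640 + 25.980 → A_before = 228.044 sabins.
Treatment contributes 225.2·0.69 = 155.388 sabins.
A_after = 228.044 + 155.388 = 383.432 sabins.
Reduction = 10 log₁₀(A_after/A_before) = 10 log₁₀(1.6814) = 2.3 dB.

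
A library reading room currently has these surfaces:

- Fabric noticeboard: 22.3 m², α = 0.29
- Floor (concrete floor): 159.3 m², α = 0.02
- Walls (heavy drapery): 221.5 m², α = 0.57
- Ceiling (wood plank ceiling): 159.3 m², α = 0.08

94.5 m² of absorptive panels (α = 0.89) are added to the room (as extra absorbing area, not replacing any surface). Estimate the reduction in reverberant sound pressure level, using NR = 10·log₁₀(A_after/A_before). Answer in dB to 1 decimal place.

Total absorption A_before = 22.3·0.29 + 159.3·0.02 + 221.5·0.57 + 159.3·0.08
  = 6.467 + 3.186 + 126.255 + 12.744 = 148.652 m² sabins.
Added absorption = 94.5 × 0.89 = 84.105 sabins.
New total A_after = 232.757 sabins.
Reduction = 10 log₁₀(A_after/A_before) = 10 log₁₀(1.5658) = 1.9 dB.

1.9 dB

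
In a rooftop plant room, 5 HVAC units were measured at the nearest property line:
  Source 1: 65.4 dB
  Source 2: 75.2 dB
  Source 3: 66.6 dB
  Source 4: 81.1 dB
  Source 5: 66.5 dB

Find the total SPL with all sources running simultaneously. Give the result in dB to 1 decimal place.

Sum in the linear (power) domain: Σ 10^(Lᵢ/10) = 10^(65.4/10) + 10^(75.2/10) + 10^(66.6/10) + 10^(81.1/10) + 10^(66.5/10) = 1.744e+08.
Combined level = 10 log₁₀(1.744e+08) = 82.4 dB.

82.4 dB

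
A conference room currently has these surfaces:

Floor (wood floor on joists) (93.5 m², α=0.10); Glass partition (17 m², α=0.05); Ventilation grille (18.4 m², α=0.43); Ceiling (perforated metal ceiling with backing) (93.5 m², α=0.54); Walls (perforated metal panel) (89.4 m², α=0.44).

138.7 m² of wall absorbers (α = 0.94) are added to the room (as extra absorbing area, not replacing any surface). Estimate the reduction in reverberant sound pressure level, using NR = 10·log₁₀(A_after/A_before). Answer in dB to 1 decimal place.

A_before = Σ Sᵢαᵢ = 93.5*0.10 + 17*0.05 + 18.4*0.43 + 93.5*0.54 + 89.4*0.44 = 107.938 sabins.
Treatment contributes 138.7·0.94 = 130.378 sabins.
New total A_after = 238.316 sabins.
Reduction = 10 log₁₀(A_after/A_before) = 10 log₁₀(2.2079) = 3.4 dB.

3.4 dB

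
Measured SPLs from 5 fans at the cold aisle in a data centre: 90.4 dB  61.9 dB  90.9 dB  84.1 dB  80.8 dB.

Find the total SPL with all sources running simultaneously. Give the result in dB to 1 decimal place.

94.3 dB

Sum in the linear (power) domain: Σ 10^(Lᵢ/10) = 10^(90.4/10) + 10^(61.9/10) + 10^(90.9/10) + 10^(84.1/10) + 10^(80.8/10) = 2.706e+09.
Combined level = 10 log₁₀(2.706e+09) = 94.3 dB.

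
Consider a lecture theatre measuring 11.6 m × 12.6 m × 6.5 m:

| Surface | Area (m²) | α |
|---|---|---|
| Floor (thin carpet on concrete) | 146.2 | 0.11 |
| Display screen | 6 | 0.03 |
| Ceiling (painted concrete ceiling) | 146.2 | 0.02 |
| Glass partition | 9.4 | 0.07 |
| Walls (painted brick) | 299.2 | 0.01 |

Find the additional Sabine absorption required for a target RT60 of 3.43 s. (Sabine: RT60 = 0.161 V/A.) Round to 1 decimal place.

21.8 sabins

Summing Sᵢαᵢ: 16.082 + 0.180 + 2.924 + 0.658 + 2.992 → A₁ = 22.836 sabins.
V = 950.04 m³. Required absorption A₂ = 0.161 × 950.04 / 3.43 = 44.594 sabins.
ΔA = A₂ − A₁ = 44.594 − 22.836 = 21.8 sabins.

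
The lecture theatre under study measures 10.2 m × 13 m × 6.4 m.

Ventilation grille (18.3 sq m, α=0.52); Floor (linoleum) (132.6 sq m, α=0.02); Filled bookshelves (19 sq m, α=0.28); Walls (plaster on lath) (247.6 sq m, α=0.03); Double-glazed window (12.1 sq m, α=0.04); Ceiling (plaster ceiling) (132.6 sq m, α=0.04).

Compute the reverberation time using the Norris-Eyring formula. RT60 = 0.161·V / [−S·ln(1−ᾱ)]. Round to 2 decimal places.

S = Σ Sᵢ = 562.2 sq m.
Σ(Sᵢαᵢ) = 18.3·0.52 + 132.6·0.02 + 19·0.28 + 247.6·0.03 + 12.1·0.04 + 132.6·0.04 = 30.704.
ᾱ = 30.704 / 562.2 = 0.0546.
Eyring denominator: −S ln(1−ᾱ) = 31.566.
V = 10.2 × 13 × 6.4 = 848.64 m³.
T = 0.161·V/[−S·ln(1−ᾱ)] = 0.161·848.64/31.566 = 4.33 s.

4.33 s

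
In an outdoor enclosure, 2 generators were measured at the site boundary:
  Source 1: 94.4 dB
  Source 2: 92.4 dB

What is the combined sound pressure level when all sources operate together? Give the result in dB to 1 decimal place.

96.5 dB

Converting to relative power and adding: 10^(94.4/10) + 10^(92.4/10) = 4.492e+09.
L_total = 10·log₁₀(4.492e+09) = 96.5 dB.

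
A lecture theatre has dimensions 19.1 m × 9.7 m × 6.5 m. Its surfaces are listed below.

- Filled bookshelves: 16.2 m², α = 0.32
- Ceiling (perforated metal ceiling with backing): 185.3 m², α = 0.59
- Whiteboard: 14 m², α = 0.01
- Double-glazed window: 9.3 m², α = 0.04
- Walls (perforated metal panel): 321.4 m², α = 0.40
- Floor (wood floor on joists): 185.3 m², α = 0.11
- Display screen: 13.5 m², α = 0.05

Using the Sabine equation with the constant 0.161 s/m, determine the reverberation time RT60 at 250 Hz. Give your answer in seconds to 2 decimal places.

0.73 sec

Summing Sᵢαᵢ: 5.184 + 109.327 + 0.140 + 0.372 + 128.560 + 20.383 + 0.675 → A = 264.641 sabins.
Room volume: 1204.255 m³.
RT60 = 0.161 · V / A = 0.161 × 1204.255 / 264.641 = 0.73 s.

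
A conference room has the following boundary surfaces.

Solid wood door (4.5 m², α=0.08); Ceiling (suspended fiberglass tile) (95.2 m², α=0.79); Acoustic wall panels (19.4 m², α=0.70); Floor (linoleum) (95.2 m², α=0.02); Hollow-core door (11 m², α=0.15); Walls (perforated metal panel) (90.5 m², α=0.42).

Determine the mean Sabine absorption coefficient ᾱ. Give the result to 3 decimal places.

0.414

Total surface area S = 315.8 m².
Σ(Sᵢαᵢ) = 4.5*0.08 + 95.2*0.79 + 19.4*0.70 + 95.2*0.02 + 11*0.15 + 90.5*0.42 = 130.712.
ᾱ = A/S = 0.414.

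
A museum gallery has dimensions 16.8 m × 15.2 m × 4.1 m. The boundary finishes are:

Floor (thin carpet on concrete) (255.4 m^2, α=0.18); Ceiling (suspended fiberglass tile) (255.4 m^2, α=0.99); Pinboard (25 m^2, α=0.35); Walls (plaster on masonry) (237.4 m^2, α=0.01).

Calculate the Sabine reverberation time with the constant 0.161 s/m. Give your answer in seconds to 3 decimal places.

A = Σ Sᵢαᵢ = 255.4×0.18 + 255.4×0.99 + 25×0.35 + 237.4×0.01 = 309.942 sabins.
V = 16.8·15.2·4.1 = 1046.976 m³.
Sabine: RT60 = 0.161 × 1046.976 / 309.942 = 0.544 s.

0.544 sec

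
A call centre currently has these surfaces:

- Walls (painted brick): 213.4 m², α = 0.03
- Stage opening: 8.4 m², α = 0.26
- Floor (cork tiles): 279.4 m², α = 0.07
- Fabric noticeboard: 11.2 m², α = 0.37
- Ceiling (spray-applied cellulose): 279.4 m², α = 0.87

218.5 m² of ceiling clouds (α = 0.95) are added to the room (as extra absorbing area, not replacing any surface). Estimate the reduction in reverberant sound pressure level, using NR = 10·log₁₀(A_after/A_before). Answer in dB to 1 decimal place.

A_before = Σ Sᵢαᵢ = 213.4*0.03 + 8.4*0.26 + 279.4*0.07 + 11.2*0.37 + 279.4*0.87 = 275.366 sabins.
Added absorption = 218.5 × 0.95 = 207.575 sabins.
New total A_after = 482.941 sabins.
Reduction = 10 log₁₀(A_after/A_before) = 10 log₁₀(1.7538) = 2.4 dB.

2.4 dB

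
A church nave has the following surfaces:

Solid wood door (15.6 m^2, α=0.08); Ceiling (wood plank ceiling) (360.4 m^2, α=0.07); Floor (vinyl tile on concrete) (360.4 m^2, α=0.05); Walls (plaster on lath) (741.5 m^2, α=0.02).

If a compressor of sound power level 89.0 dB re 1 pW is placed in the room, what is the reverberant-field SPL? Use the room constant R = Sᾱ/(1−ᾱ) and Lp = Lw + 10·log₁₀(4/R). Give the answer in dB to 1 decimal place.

77.1 dB

Σ(Sᵢαᵢ) = 15.6×0.08 + 360.4×0.07 + 360.4×0.05 + 741.5×0.02 = 59.326; total area S = 1477.9 m^2.
ᾱ = 59.326/1477.9 = 0.0401; R = Sᾱ/(1−ᾱ) = 59.326/(1−0.0401) = 61.804 m^2.
Lp = Lw + 10 log₁₀(4/R) = 89.0 -11.89 = 77.1 dB.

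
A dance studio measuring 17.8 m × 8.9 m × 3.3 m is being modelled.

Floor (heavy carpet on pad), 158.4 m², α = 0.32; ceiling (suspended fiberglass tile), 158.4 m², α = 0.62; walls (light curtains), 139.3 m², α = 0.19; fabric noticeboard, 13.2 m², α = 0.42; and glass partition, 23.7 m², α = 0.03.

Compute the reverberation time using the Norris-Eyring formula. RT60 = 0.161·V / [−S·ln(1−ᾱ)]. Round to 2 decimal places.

0.37 sec

S = Σ Sᵢ = 493.0 m².
Absorption A = 158.4×0.32 + 158.4×0.62 + 139.3×0.19 + 13.2×0.42 + 23.7×0.03 = 181.618 sabins.
ᾱ = 181.618 / 493.0 = 0.3684.
−S·ln(1−ᾱ) = −493.0 × ln(1 − 0.3684) = 226.533.
V = 17.8 × 8.9 × 3.3 = 522.786 m³.
T = 0.161·V/[−S·ln(1−ᾱ)] = 0.161·522.786/226.533 = 0.37 s.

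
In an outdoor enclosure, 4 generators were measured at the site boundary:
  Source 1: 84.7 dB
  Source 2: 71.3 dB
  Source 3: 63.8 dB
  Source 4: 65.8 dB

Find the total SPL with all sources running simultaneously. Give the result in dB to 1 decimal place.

Sum in the linear (power) domain: Σ 10^(Lᵢ/10) = 10^(84.7/10) + 10^(71.3/10) + 10^(63.8/10) + 10^(65.8/10) = 3.148e+08.
L_total = 10·log₁₀(3.148e+08) = 85.0 dB.

85.0 dB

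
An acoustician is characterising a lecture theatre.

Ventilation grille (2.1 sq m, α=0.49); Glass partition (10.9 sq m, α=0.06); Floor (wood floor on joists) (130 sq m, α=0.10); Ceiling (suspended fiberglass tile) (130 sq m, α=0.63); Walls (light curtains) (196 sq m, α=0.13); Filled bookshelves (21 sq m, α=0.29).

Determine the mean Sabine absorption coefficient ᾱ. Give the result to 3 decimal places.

S = Σ Sᵢ = 2.1 + 10.9 + 130 + 130 + 196 + 21 = 490.0 sq m.
A = 2.1·0.49 + 10.9·0.06 + 130·0.10 + 130·0.63 + 196·0.13 + 21·0.29 = 128.153 sabins.
ᾱ = 128.153 / 490.0 = 0.262.

0.262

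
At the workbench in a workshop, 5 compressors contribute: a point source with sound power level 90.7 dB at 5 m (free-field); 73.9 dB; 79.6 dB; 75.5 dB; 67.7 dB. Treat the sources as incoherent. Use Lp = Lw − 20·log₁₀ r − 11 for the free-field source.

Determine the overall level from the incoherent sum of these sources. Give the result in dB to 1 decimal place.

82.1 dB

Source at 5 m: Lp = 90.7 − 20·log₁₀(5) − 11 = 65.7 dB.
Converting to relative power and adding: 10^(65.7/10) + 10^(73.9/10) + 10^(79.6/10) + 10^(75.5/10) + 10^(67.7/10) = 1.608e+08.
Combined level = 10 log₁₀(1.608e+08) = 82.1 dB.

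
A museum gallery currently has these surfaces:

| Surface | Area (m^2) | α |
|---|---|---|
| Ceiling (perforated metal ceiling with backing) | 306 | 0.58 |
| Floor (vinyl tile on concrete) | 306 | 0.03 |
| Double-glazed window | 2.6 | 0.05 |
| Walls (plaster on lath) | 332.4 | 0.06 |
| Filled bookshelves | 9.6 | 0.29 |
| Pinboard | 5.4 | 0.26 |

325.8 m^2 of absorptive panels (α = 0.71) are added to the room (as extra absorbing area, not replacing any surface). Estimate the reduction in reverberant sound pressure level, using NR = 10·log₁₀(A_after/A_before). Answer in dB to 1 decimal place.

A_before = Σ Sᵢαᵢ = 306*0.58 + 306*0.03 + 2.6*0.05 + 332.4*0.06 + 9.6*0.29 + 5.4*0.26 = 210.922 sabins.
Added absorption = 325.8 × 0.71 = 231.318 sabins.
A_after = 210.922 + 231.318 = 442.240 sabins.
Reduction = 10 log₁₀(A_after/A_before) = 10 log₁₀(2.0967) = 3.2 dB.

3.2 dB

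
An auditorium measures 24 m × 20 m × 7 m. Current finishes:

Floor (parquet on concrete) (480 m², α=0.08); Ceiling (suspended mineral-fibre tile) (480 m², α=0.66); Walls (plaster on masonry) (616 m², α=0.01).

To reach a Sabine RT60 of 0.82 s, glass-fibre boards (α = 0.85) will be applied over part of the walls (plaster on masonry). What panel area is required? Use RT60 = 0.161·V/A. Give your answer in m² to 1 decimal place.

355.2

Equivalent absorption area: A₁ = 480×0.08 + 480×0.66 + 616×0.01 = 361.360 m².
V = 3360 m³. Target absorption A₂ = 0.161 × 3360 / 0.82 = 659.707 sabins.
Absorption to add: 659.707 − 361.360 = 298.347 sabins.
Net gain per m²: Δα = 0.85 − 0.01 = 0.84.
Panel area = 298.347 / 0.84 = 355.2 m².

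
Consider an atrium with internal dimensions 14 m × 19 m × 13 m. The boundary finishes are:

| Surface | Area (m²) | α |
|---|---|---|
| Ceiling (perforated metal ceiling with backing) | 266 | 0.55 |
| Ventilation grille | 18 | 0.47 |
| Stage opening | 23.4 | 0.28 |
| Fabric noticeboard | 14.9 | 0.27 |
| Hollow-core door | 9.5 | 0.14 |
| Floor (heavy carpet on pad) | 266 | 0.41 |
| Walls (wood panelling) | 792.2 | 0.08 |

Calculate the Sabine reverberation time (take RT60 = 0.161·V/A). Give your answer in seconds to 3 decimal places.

1.642 sec

Total absorption A = 266×0.55 + 18×0.47 + 23.4×0.28 + 14.9×0.27 + 9.5×0.14 + 266×0.41 + 792.2×0.08
  = 146.300 + 8.460 + 6.552 + 4.023 + 1.330 + 109.060 + 63.376 = 339.101 m² sabins.
Volume V = 14 × 19 × 13 = 3458 m³.
Sabine: RT60 = 0.161 × 3458 / 339.101 = 1.642 s.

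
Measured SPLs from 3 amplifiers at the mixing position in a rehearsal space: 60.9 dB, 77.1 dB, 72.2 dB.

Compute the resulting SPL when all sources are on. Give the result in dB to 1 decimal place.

78.4 dB

Converting to relative power and adding: 10^(60.9/10) + 10^(77.1/10) + 10^(72.2/10) = 6.911e+07.
L_total = 10·log₁₀(6.911e+07) = 78.4 dB.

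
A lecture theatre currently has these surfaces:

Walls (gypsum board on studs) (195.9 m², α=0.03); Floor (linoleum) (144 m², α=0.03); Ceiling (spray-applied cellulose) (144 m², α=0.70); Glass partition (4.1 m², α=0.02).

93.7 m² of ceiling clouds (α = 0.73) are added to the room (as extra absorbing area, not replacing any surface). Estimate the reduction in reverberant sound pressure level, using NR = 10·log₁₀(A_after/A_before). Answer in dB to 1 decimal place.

Equivalent absorption area: A_before = 195.9·0.03 + 144·0.03 + 144·0.70 + 4.1·0.02 = 111.079 m².
Added absorption = 93.7 × 0.73 = 68.401 sabins.
A_after = 111.079 + 68.401 = 179.480 sabins.
NR = 10·log₁₀(179.480/111.079) = 2.1 dB.

2.1 dB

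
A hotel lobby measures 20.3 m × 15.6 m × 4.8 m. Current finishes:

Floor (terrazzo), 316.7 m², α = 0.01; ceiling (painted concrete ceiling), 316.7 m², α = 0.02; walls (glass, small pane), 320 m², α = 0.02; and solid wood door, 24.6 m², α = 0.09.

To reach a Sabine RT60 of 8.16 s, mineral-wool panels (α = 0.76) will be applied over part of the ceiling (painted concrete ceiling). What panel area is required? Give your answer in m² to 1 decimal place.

16.0

Summing Sᵢαᵢ: 3.167 + 6.334 + 6.400 + 2.214 → A₁ = 18.115 sabins.
V = 1520.064 m³. Target absorption A₂ = 0.161 × 1520.064 / 8.16 = 29.991 sabins.
ΔA needed = 29.991 − 18.115 = 11.876 sabins.
Each m² of panel replacing the ceiling (painted concrete ceiling) adds (0.76 − 0.02) = 0.74 sabins.
Panel area = 11.876 / 0.74 = 16.0 m².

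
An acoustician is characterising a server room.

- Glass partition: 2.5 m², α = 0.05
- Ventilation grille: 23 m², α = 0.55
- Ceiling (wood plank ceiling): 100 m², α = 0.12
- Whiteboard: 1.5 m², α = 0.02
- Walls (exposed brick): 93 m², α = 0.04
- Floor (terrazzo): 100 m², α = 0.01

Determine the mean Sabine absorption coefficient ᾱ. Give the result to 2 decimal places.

Total surface area S = 320.0 m².
Weighted sum Σ Sα = 29.525.
ᾱ = 29.525 / 320.0 = 0.09.

0.09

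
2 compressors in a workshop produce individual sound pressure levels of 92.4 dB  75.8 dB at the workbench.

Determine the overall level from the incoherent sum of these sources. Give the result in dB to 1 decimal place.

92.5 dB

Converting to relative power and adding: 10^(92.4/10) + 10^(75.8/10) = 1.776e+09.
L_total = 10·log₁₀(1.776e+09) = 92.5 dB.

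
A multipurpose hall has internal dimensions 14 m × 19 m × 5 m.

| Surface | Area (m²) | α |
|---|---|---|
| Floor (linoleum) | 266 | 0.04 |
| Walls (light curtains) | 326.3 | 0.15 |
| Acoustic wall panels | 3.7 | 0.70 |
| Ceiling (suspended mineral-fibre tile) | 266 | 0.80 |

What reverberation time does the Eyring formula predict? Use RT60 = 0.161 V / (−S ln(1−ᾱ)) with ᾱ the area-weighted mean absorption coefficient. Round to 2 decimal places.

Total surface area S = 266 + 326.3 + 3.7 + 266 = 862.0 m².
Σ(Sᵢαᵢ) = 266×0.04 + 326.3×0.15 + 3.7×0.70 + 266×0.80 = 274.975.
Mean coefficient ᾱ = A/S = 0.3190.
Eyring denominator: −S ln(1−ᾱ) = 331.174.
V = 14 × 19 × 5 = 1330 m³.
RT60 = 0.161 × 1330 / 331.174 = 0.65 s.

0.65 sec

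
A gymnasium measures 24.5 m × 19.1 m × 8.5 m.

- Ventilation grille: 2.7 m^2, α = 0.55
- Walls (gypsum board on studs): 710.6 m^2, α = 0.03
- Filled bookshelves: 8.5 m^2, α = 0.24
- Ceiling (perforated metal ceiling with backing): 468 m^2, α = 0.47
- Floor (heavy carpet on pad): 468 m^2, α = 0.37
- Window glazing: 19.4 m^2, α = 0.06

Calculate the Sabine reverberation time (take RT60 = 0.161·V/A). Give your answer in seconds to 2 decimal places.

1.53 s

Summing Sᵢαᵢ: 1.485 + 21.318 + 2.040 + 219.960 + 173.160 + 1.164 → A = 419.127 sabins.
V = 24.5·19.1·8.5 = 3977.575 m³.
Sabine: RT60 = 0.161 × 3977.575 / 419.127 = 1.53 s.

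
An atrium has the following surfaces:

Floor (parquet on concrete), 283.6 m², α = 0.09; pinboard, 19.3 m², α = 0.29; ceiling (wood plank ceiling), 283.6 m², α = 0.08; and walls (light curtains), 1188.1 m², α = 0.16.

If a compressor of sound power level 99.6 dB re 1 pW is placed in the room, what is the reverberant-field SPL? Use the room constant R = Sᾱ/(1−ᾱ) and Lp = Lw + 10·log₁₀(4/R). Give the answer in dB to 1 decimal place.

Σ(Sᵢαᵢ) = 283.6·0.09 + 19.3·0.29 + 283.6·0.08 + 1188.1·0.16 = 243.905; total area S = 1774.6 m².
ᾱ = 243.905/1774.6 = 0.1374; R = Sᾱ/(1−ᾱ) = 243.905/(1−0.1374) = 282.756 m².
Lp = Lw + 10 log₁₀(4/R) = 99.6 -18.49 = 81.1 dB.

81.1 dB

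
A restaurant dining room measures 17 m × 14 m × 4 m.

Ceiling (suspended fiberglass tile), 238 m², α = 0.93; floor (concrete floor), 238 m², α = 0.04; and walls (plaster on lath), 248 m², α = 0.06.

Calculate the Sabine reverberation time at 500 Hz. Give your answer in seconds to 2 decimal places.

A = Σ Sᵢαᵢ = 238*0.93 + 238*0.04 + 248*0.06 = 245.740 sabins.
Volume V = 17 × 14 × 4 = 952 m³.
Sabine: RT60 = 0.161 × 952 / 245.740 = 0.62 s.

0.62 s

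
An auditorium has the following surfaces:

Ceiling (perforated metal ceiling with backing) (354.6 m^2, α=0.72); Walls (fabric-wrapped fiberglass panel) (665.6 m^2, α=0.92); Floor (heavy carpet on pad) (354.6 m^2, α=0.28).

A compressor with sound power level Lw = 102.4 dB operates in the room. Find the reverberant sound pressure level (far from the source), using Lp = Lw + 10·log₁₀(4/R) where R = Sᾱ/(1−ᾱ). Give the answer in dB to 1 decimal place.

73.3 dB

Σ(Sᵢαᵢ) = 354.6·0.72 + 665.6·0.92 + 354.6·0.28 = 966.952; total area S = 1374.8 m^2.
ᾱ = 966.952/1374.8 = 0.7033; R = Sᾱ/(1−ᾱ) = 966.952/(1−0.7033) = 3259.023 m^2.
Lp = 102.4 + 10·log₁₀(4/3259.023) = 102.4 + (-29.11) = 73.3 dB.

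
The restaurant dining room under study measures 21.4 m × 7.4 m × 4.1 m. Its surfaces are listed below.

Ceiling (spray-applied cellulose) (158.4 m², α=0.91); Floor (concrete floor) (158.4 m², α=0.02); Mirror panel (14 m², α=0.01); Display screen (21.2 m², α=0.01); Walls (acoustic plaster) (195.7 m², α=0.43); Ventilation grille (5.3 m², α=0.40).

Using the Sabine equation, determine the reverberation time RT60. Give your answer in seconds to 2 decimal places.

Total absorption A = 158.4·0.91 + 158.4·0.02 + 14·0.01 + 21.2·0.01 + 195.7·0.43 + 5.3·0.40
  = 144.144 + 3.168 + 0.140 + 0.212 + 84.151 + 2.120 = 233.935 m² sabins.
V = 21.4·7.4·4.1 = 649.276 m³.
RT60 = 0.161 · V / A = 0.161 × 649.276 / 233.935 = 0.45 s.

0.45 s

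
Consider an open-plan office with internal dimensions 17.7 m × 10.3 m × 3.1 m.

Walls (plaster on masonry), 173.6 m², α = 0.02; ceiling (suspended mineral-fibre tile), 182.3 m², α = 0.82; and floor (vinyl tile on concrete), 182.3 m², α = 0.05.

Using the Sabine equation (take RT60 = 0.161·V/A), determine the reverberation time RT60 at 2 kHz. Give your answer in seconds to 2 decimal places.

Total absorption A = 173.6*0.02 + 182.3*0.82 + 182.3*0.05
  = 3.472 + 149.486 + 9.115 = 162.073 m² sabins.
Room volume: 565.161 m³.
RT60 = 0.161 · V / A = 0.161 × 565.161 / 162.073 = 0.56 s.

0.56 s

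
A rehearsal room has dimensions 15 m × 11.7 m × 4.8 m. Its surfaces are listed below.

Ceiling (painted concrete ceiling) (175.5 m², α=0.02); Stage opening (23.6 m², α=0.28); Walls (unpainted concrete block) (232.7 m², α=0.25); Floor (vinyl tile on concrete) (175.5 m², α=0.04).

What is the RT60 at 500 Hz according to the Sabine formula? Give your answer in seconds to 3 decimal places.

Total absorption A = 175.5*0.02 + 23.6*0.28 + 232.7*0.25 + 175.5*0.04
  = 3.510 + 6.608 + 58.175 + 7.020 = 75.313 m² sabins.
Volume V = 15 × 11.7 × 4.8 = 842.4 m³.
T = 0.161 V/A = 0.161·842.4/75.313 = 1.801 s.

1.801 sec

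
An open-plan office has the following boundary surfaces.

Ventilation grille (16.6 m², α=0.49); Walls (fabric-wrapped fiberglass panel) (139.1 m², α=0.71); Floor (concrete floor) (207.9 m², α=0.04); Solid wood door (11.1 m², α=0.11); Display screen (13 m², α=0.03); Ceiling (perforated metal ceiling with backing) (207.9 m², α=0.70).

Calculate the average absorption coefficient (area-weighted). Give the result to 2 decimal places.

S = Σ Sᵢ = 16.6 + 139.1 + 207.9 + 11.1 + 13 + 207.9 = 595.6 m².
A = 16.6×0.49 + 139.1×0.71 + 207.9×0.04 + 11.1×0.11 + 13×0.03 + 207.9×0.70 = 262.352 sabins.
ᾱ = 262.352 / 595.6 = 0.44.

0.44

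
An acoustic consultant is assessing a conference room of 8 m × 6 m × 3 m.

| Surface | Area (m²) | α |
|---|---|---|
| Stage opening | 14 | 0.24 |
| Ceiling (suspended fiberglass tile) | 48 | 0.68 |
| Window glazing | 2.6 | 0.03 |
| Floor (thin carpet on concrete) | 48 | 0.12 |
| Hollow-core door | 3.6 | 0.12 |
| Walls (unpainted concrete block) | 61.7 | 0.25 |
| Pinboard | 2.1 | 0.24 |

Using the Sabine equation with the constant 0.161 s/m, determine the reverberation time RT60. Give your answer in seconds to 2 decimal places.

0.40 s

A = Σ Sᵢαᵢ = 14×0.24 + 48×0.68 + 2.6×0.03 + 48×0.12 + 3.6×0.12 + 61.7×0.25 + 2.1×0.24 = 58.199 sabins.
Room volume: 144 m³.
Sabine: RT60 = 0.161 × 144 / 58.199 = 0.40 s.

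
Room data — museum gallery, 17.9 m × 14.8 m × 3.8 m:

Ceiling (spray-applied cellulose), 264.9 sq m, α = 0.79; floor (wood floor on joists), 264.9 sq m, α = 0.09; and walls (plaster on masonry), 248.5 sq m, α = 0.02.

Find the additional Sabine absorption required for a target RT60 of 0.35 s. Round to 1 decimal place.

225.0 sabins

Summing Sᵢαᵢ: 209.271 + 23.841 + 4.970 → A₁ = 238.082 sabins.
For T = 0.35 s, need A₂ = 0.161·V/T = 0.161·1006.696/0.35 = 463.080 sabins.
ΔA = A₂ − A₁ = 463.080 − 238.082 = 225.0 sabins.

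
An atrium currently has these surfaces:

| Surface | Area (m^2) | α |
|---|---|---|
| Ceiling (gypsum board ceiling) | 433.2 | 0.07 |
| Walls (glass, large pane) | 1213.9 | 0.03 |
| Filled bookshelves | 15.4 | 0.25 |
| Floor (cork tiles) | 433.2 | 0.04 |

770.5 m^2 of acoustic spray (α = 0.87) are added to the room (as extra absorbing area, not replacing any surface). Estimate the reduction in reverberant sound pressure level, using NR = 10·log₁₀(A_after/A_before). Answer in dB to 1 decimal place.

9.4 dB

A_before = Σ Sᵢαᵢ = 433.2*0.07 + 1213.9*0.03 + 15.4*0.25 + 433.2*0.04 = 87.919 sabins.
Added absorption = 770.5 × 0.87 = 670.335 sabins.
New total A_after = 758.254 sabins.
Reduction = 10 log₁₀(A_after/A_before) = 10 log₁₀(8.6245) = 9.4 dB.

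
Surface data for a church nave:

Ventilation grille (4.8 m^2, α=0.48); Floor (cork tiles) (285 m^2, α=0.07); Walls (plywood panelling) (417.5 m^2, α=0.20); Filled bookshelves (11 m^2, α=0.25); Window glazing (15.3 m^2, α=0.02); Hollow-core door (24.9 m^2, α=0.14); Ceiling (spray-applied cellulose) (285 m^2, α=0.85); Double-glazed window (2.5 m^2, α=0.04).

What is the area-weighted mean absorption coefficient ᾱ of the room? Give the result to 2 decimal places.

0.34

S = Σ Sᵢ = 4.8 + 285 + 417.5 + 11 + 15.3 + 24.9 + 285 + 2.5 = 1046.0 m^2.
Σ(Sᵢαᵢ) = 4.8×0.48 + 285×0.07 + 417.5×0.20 + 11×0.25 + 15.3×0.02 + 24.9×0.14 + 285×0.85 + 2.5×0.04 = 354.646.
ᾱ = A/S = 0.34.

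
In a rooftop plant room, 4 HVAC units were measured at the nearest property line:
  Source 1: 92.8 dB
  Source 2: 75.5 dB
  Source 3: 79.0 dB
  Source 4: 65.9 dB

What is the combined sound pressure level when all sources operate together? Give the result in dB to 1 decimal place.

93.1 dB

Converting to relative power and adding: 10^(92.8/10) + 10^(75.5/10) + 10^(79.0/10) + 10^(65.9/10) = 2.024e+09.
Back to dB: 10·log₁₀ Σ = 93.1 dB.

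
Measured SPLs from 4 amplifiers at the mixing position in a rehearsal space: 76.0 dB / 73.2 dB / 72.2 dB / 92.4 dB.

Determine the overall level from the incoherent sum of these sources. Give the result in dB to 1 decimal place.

Sum in the linear (power) domain: Σ 10^(Lᵢ/10) = 10^(76.0/10) + 10^(73.2/10) + 10^(72.2/10) + 10^(92.4/10) = 1.815e+09.
Back to dB: 10·log₁₀ Σ = 92.6 dB.

92.6 dB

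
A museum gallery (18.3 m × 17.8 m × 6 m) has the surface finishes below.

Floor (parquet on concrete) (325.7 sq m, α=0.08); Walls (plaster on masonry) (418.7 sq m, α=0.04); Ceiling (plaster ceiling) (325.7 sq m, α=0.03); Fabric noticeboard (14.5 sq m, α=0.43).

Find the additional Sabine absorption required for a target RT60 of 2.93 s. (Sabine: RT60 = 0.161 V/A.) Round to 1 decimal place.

Total absorption A₁ = 325.7×0.08 + 418.7×0.04 + 325.7×0.03 + 14.5×0.43
  = 26.056 + 16.748 + 9.771 + 6.235 = 58.810 sq m sabins.
For T = 2.93 s, need A₂ = 0.161·V/T = 0.161·1954.44/2.93 = 107.394 sabins.
Shortfall: 107.394 − 58.810 = 48.6 sabins.

48.6 sabins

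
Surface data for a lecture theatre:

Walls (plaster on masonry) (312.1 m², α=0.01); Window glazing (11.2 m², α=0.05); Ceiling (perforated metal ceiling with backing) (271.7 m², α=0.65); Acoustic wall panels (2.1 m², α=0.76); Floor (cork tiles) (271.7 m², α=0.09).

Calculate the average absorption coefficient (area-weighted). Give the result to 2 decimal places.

S = Σ Sᵢ = 312.1 + 11.2 + 271.7 + 2.1 + 271.7 = 868.8 m².
A = 312.1×0.01 + 11.2×0.05 + 271.7×0.65 + 2.1×0.76 + 271.7×0.09 = 206.335 sabins.
ᾱ = 206.335 / 868.8 = 0.24.

0.24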